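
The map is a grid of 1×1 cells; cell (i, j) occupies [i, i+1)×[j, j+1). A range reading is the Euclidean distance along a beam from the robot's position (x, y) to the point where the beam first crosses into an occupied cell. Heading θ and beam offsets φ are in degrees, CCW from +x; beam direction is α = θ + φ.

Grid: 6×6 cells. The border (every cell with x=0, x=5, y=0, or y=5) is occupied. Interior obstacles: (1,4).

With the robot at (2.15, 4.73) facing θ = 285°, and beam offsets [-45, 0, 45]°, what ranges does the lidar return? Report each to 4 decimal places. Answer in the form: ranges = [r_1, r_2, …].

ranges = [0.3000, 3.8616, 3.2909]

beam 1: φ=-45°, α=240°
  direction (-0.5000, -0.8660); cell (2,4); t to first gridline: x 0.3000, y 0.8429 (then +2.0000 / +1.1547)
    (1,4) via x @ 0.3000  # hit
  → r_1 = 0.3000
beam 2: φ=0°, α=285°
  direction (0.2588, -0.9659); cell (2,4); t to first gridline: x 3.2841, y 0.7558 (then +3.8637 / +1.0353)
    (2,3) via y @ 0.7558
    (2,2) via y @ 1.7910
    (2,1) via y @ 2.8263
    (3,1) via x @ 3.2841
    (3,0) via y @ 3.8616  # hit
  → r_2 = 3.8616
beam 3: φ=45°, α=330°
  direction (0.8660, -0.5000); cell (2,4); t to first gridline: x 0.9815, y 1.4600 (then +1.1547 / +2.0000)
    (3,4) via x @ 0.9815
    (3,3) via y @ 1.4600
    (4,3) via x @ 2.1362
    (5,3) via x @ 3.2909  # hit
  → r_3 = 3.2909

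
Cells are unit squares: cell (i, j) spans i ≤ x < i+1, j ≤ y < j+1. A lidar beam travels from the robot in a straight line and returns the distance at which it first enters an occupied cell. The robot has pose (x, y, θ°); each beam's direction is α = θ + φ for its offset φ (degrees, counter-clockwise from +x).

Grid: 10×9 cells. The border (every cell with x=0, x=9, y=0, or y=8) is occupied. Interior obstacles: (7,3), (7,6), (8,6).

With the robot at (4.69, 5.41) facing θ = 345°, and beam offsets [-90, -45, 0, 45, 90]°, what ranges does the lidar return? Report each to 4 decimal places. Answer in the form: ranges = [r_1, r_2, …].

beam 1: φ=-90°, α=255°
  cosα=-0.2588 sinα=-0.9659 | (4,5) | tMaxX 2.6660 tMaxY 0.4245 | tΔX 3.8637 tΔY 1.0353
    t=0.4245 [y] (4,4)
    t=1.4597 [y] (4,3)
    t=2.4950 [y] (4,2)
    t=2.6660 [x] (3,2)
    t=3.5303 [y] (3,1)
    t=4.5656 [y] (3,0) — stop
  → r_1 = 4.5656
beam 2: φ=-45°, α=300°
  cosα=0.5000 sinα=-0.8660 | (4,5) | tMaxX 0.6200 tMaxY 0.4734 | tΔX 2.0000 tΔY 1.1547
    t=0.4734 [y] (4,4)
    t=0.6200 [x] (5,4)
    t=1.6281 [y] (5,3)
    t=2.6200 [x] (6,3)
    t=2.7828 [y] (6,2)
    t=3.9375 [y] (6,1)
    t=4.6200 [x] (7,1)
    t=5.0922 [y] (7,0) — stop
  → r_2 = 5.0922
beam 3: φ=0°, α=345°
  cosα=0.9659 sinα=-0.2588 | (4,5) | tMaxX 0.3209 tMaxY 1.5841 | tΔX 1.0353 tΔY 3.8637
    t=0.3209 [x] (5,5)
    t=1.3562 [x] (6,5)
    t=1.5841 [y] (6,4)
    t=2.3915 [x] (7,4)
    t=3.4268 [x] (8,4)
    t=4.4620 [x] (9,4) — stop
  → r_3 = 4.4620
beam 4: φ=45°, α=30°
  cosα=0.8660 sinα=0.5000 | (4,5) | tMaxX 0.3580 tMaxY 1.1800 | tΔX 1.1547 tΔY 2.0000
    t=0.3580 [x] (5,5)
    t=1.1800 [y] (5,6)
    t=1.5127 [x] (6,6)
    t=2.6674 [x] (7,6) — stop
  → r_4 = 2.6674
beam 5: φ=90°, α=75°
  cosα=0.2588 sinα=0.9659 | (4,5) | tMaxX 1.1977 tMaxY 0.6108 | tΔX 3.8637 tΔY 1.0353
    t=0.6108 [y] (4,6)
    t=1.1977 [x] (5,6)
    t=1.6461 [y] (5,7)
    t=2.6814 [y] (5,8) — stop
  → r_5 = 2.6814

ranges = [4.5656, 5.0922, 4.4620, 2.6674, 2.6814]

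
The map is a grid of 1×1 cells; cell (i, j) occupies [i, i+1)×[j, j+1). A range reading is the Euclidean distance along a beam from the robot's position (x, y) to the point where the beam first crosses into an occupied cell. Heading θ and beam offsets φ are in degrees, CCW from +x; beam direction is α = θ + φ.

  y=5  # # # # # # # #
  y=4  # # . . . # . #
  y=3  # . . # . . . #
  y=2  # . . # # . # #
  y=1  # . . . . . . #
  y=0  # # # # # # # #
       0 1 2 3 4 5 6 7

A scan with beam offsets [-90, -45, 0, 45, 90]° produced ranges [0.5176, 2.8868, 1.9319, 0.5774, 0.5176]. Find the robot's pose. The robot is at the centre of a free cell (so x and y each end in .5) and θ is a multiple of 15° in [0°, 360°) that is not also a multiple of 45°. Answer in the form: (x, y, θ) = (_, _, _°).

Enumerate (i+0.5, j+0.5, θ) over the 18 free cells and 16 admissible headings. For each, cast all 5 beams and compare to the given ranges.
  (5.5, 1.5, 330°): beam 1 = 0.5774 ≠ 0.5176 ✗
  (5.5, 2.5, 150°): beam 1 = 2.8868 ≠ 0.5176 ✗
  (5.5, 3.5, 150°): beam 1 = 0.5774 ≠ 0.5176 ✗
  …
  (3.5, 1.5, 195°): r_1=0.5176, r_2=2.8868, r_3=1.9319, r_4=0.5774, r_5=0.5176 — all match ✓
Unique over the lattice → pose = (3.5, 1.5, 195°).

(x, y, θ) = (3.5, 1.5, 195°)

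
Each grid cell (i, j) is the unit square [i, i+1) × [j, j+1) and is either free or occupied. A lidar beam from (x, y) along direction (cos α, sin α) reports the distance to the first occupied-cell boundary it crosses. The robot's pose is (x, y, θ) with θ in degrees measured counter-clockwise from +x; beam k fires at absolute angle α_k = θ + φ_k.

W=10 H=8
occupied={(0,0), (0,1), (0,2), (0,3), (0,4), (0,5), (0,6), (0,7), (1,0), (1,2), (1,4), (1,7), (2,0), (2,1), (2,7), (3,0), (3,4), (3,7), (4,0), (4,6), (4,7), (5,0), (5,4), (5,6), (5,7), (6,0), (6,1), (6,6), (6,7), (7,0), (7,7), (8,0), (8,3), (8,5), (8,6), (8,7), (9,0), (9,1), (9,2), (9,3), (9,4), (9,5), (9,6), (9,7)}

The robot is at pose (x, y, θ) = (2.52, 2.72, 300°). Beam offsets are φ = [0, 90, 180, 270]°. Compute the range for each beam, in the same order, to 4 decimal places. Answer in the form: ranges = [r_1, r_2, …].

ranges = [0.8314, 2.8637, 1.4780, 0.6004]

beam 1: φ=0°, α=300°
  cosα=0.5000 sinα=-0.8660 | (2,2) | tMaxX 0.9600 tMaxY 0.8314 | tΔX 2.0000 tΔY 1.1547
    t=0.8314 [y] (2,1) — stop
  → r_1 = 0.8314
beam 2: φ=90°, α=30°
  cosα=0.8660 sinα=0.5000 | (2,2) | tMaxX 0.5543 tMaxY 0.5600 | tΔX 1.1547 tΔY 2.0000
    t=0.5543 [x] (3,2)
    t=0.5600 [y] (3,3)
    t=1.7090 [x] (4,3)
    t=2.5600 [y] (4,4)
    t=2.8637 [x] (5,4) — stop
  → r_2 = 2.8637
beam 3: φ=180°, α=120°
  cosα=-0.5000 sinα=0.8660 | (2,2) | tMaxX 1.0400 tMaxY 0.3233 | tΔX 2.0000 tΔY 1.1547
    t=0.3233 [y] (2,3)
    t=1.0400 [x] (1,3)
    t=1.4780 [y] (1,4) — stop
  → r_3 = 1.4780
beam 4: φ=270°, α=210°
  cosα=-0.8660 sinα=-0.5000 | (2,2) | tMaxX 0.6004 tMaxY 1.4400 | tΔX 1.1547 tΔY 2.0000
    t=0.6004 [x] (1,2) — stop
  → r_4 = 0.6004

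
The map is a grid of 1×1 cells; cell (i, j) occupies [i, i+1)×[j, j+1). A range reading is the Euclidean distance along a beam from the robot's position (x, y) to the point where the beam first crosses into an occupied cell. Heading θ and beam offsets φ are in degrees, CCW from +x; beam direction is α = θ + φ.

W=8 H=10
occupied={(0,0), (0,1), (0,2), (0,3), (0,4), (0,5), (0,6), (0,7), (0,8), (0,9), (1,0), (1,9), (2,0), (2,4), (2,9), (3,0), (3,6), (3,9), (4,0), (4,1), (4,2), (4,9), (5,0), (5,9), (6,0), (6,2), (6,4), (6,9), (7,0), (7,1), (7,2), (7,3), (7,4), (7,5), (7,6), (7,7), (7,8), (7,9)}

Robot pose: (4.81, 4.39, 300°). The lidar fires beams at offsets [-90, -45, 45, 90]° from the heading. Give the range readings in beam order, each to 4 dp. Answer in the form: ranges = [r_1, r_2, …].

beam 1: φ=-90°, α=210°
  d=(-0.8660,-0.5000)  start (4,4)  tX=0.9353 tY=0.7800  stride 1/|dx|=1.1547 1/|dy|=2.0000
    cross y-line → (4,3), t=0.7800
    cross x-line → (3,3), t=0.9353
    cross x-line → (2,3), t=2.0900
    cross y-line → (2,2), t=2.7800
    cross x-line → (1,2), t=3.2447
    cross x-line → (0,2), t=4.3994 (wall)
  → r_1 = 4.3994
beam 2: φ=-45°, α=255°
  d=(-0.2588,-0.9659)  start (4,4)  tX=3.1296 tY=0.4038  stride 1/|dx|=3.8637 1/|dy|=1.0353
    cross y-line → (4,3), t=0.4038
    cross y-line → (4,2), t=1.4390 (wall)
  → r_2 = 1.4390
beam 3: φ=45°, α=345°
  d=(0.9659,-0.2588)  start (4,4)  tX=0.1967 tY=1.5068  stride 1/|dx|=1.0353 1/|dy|=3.8637
    cross x-line → (5,4), t=0.1967
    cross x-line → (6,4), t=1.2320 (wall)
  → r_3 = 1.2320
beam 4: φ=90°, α=30°
  d=(0.8660,0.5000)  start (4,4)  tX=0.2194 tY=1.2200  stride 1/|dx|=1.1547 1/|dy|=2.0000
    cross x-line → (5,4), t=0.2194
    cross y-line → (5,5), t=1.2200
    cross x-line → (6,5), t=1.3741
    cross x-line → (7,5), t=2.5288 (wall)
  → r_4 = 2.5288

ranges = [4.3994, 1.4390, 1.2320, 2.5288]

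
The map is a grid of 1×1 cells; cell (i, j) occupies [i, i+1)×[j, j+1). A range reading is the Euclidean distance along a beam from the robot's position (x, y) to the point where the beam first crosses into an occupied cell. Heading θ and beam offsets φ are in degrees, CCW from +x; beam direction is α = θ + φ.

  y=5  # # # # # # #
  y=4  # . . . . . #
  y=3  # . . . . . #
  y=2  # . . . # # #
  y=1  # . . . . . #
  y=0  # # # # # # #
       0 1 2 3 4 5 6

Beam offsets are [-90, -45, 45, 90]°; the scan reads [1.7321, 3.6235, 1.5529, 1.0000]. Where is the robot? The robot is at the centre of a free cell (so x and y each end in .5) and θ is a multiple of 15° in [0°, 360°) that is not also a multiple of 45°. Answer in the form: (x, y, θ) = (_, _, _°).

Enumerate (i+0.5, j+0.5, θ) over the 18 free cells and 16 admissible headings. For each, cast all 4 beams and compare to the given ranges.
  (3.5, 2.5, 75°): beam 1 = 0.5176 ≠ 1.7321 ✗
  (3.5, 1.5, 105°): beam 1 = 1.9319 ≠ 1.7321 ✗
  (5.5, 3.5, 150°): beam 1 = 1.0000 ≠ 1.7321 ✗
  (2.5, 1.5, 60°): beam 1 = 1.0000 ≠ 1.7321 ✗
  …
  (2.5, 1.5, 120°): r_1=1.7321, r_2=3.6235, r_3=1.5529, r_4=1.0000 — all match ✓
No second candidate reproduces the full scan.

(x, y, θ) = (2.5, 1.5, 120°)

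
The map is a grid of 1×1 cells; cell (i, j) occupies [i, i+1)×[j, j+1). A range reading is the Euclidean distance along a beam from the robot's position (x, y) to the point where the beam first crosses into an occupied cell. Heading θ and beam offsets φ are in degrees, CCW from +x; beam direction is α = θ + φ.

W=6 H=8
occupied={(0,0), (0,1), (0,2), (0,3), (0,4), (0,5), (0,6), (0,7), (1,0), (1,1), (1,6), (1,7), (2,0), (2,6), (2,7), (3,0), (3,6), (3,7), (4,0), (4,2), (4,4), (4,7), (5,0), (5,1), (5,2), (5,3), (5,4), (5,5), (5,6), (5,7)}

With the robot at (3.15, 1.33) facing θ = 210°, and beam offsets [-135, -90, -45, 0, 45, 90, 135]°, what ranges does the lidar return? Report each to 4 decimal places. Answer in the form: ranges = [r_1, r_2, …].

beam 1: φ=-135°, α=75°
  d=(0.2588,0.9659)  start (3,1)  tX=3.2841 tY=0.6936  stride 1/|dx|=3.8637 1/|dy|=1.0353
    cross y-line → (3,2), t=0.6936
    cross y-line → (3,3), t=1.7289
    cross y-line → (3,4), t=2.7642
    cross x-line → (4,4), t=3.2841 (wall)
  → r_1 = 3.2841
beam 2: φ=-90°, α=120°
  d=(-0.5000,0.8660)  start (3,1)  tX=0.3000 tY=0.7736  stride 1/|dx|=2.0000 1/|dy|=1.1547
    cross x-line → (2,1), t=0.3000
    cross y-line → (2,2), t=0.7736
    cross y-line → (2,3), t=1.9283
    cross x-line → (1,3), t=2.3000
    cross y-line → (1,4), t=3.0831
    cross y-line → (1,5), t=4.2378
    cross x-line → (0,5), t=4.3000 (wall)
  → r_2 = 4.3000
beam 3: φ=-45°, α=165°
  d=(-0.9659,0.2588)  start (3,1)  tX=0.1553 tY=2.5887  stride 1/|dx|=1.0353 1/|dy|=3.8637
    cross x-line → (2,1), t=0.1553
    cross x-line → (1,1), t=1.1906 (wall)
  → r_3 = 1.1906
beam 4: φ=0°, α=210°
  d=(-0.8660,-0.5000)  start (3,1)  tX=0.1732 tY=0.6600  stride 1/|dx|=1.1547 1/|dy|=2.0000
    cross x-line → (2,1), t=0.1732
    cross y-line → (2,0), t=0.6600 (wall)
  → r_4 = 0.6600
beam 5: φ=45°, α=255°
  d=(-0.2588,-0.9659)  start (3,1)  tX=0.5796 tY=0.3416  stride 1/|dx|=3.8637 1/|dy|=1.0353
    cross y-line → (3,0), t=0.3416 (wall)
  → r_5 = 0.3416
beam 6: φ=90°, α=300°
  d=(0.5000,-0.8660)  start (3,1)  tX=1.7000 tY=0.3811  stride 1/|dx|=2.0000 1/|dy|=1.1547
    cross y-line → (3,0), t=0.3811 (wall)
  → r_6 = 0.3811
beam 7: φ=135°, α=345°
  d=(0.9659,-0.2588)  start (3,1)  tX=0.8800 tY=1.2750  stride 1/|dx|=1.0353 1/|dy|=3.8637
    cross x-line → (4,1), t=0.8800
    cross y-line → (4,0), t=1.2750 (wall)
  → r_7 = 1.2750

ranges = [3.2841, 4.3000, 1.1906, 0.6600, 0.3416, 0.3811, 1.2750]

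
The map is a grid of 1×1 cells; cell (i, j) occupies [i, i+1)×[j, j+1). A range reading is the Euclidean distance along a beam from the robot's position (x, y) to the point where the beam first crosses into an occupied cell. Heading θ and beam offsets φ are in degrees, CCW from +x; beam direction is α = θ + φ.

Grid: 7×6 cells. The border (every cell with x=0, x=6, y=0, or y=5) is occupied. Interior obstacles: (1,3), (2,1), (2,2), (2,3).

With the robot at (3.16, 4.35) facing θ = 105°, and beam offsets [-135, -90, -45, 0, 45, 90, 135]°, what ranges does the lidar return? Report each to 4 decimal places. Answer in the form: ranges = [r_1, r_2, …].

beam 1: φ=-135°, α=330°
  direction (0.8660, -0.5000); cell (3,4); t to first gridline: x 0.9699, y 0.7000 (then +1.1547 / +2.0000)
    (3,3) via y @ 0.7000
    (4,3) via x @ 0.9699
    (5,3) via x @ 2.1246
    (5,2) via y @ 2.7000
    (6,2) via x @ 3.2793  # hit
  → r_1 = 3.2793
beam 2: φ=-90°, α=15°
  direction (0.9659, 0.2588); cell (3,4); t to first gridline: x 0.8696, y 2.5114 (then +1.0353 / +3.8637)
    (4,4) via x @ 0.8696
    (5,4) via x @ 1.9049
    (5,5) via y @ 2.5114  # hit
  → r_2 = 2.5114
beam 3: φ=-45°, α=60°
  direction (0.5000, 0.8660); cell (3,4); t to first gridline: x 1.6800, y 0.7506 (then +2.0000 / +1.1547)
    (3,5) via y @ 0.7506  # hit
  → r_3 = 0.7506
beam 4: φ=0°, α=105°
  direction (-0.2588, 0.9659); cell (3,4); t to first gridline: x 0.6182, y 0.6729 (then +3.8637 / +1.0353)
    (2,4) via x @ 0.6182
    (2,5) via y @ 0.6729  # hit
  → r_4 = 0.6729
beam 5: φ=45°, α=150°
  direction (-0.8660, 0.5000); cell (3,4); t to first gridline: x 0.1848, y 1.3000 (then +1.1547 / +2.0000)
    (2,4) via x @ 0.1848
    (2,5) via y @ 1.3000  # hit
  → r_5 = 1.3000
beam 6: φ=90°, α=195°
  direction (-0.9659, -0.2588); cell (3,4); t to first gridline: x 0.1656, y 1.3523 (then +1.0353 / +3.8637)
    (2,4) via x @ 0.1656
    (1,4) via x @ 1.2009
    (1,3) via y @ 1.3523  # hit
  → r_6 = 1.3523
beam 7: φ=135°, α=240°
  direction (-0.5000, -0.8660); cell (3,4); t to first gridline: x 0.3200, y 0.4041 (then +2.0000 / +1.1547)
    (2,4) via x @ 0.3200
    (2,3) via y @ 0.4041  # hit
  → r_7 = 0.4041

ranges = [3.2793, 2.5114, 0.7506, 0.6729, 1.3000, 1.3523, 0.4041]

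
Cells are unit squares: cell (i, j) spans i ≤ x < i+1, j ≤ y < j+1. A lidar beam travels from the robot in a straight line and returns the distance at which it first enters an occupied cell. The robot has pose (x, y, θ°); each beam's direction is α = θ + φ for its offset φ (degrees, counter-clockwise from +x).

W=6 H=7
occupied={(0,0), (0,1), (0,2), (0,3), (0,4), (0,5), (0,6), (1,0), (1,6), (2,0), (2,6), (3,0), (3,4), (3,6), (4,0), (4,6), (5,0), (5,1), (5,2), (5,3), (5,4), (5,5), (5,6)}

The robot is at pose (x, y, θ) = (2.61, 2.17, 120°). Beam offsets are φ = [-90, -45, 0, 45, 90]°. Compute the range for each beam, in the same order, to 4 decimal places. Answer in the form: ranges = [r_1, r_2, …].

beam 1: φ=-90°, α=30°
  dir = (cos 30°, sin 30°) = (0.8660, 0.5000); from cell (2,2)
  next x-line at t=0.4503, next y-line at t=1.6600; Δt_x=1.1547, Δt_y=2.0000
    x: enter (3,2) at t=0.4503
    x: enter (4,2) at t=1.6050
    y: enter (4,3) at t=1.6600
    x: enter (5,3) at t=2.7597 ← occupied
  → r_1 = 2.7597
beam 2: φ=-45°, α=75°
  dir = (cos 75°, sin 75°) = (0.2588, 0.9659); from cell (2,2)
  next x-line at t=1.5068, next y-line at t=0.8593; Δt_x=3.8637, Δt_y=1.0353
    y: enter (2,3) at t=0.8593
    x: enter (3,3) at t=1.5068
    y: enter (3,4) at t=1.8946 ← occupied
  → r_2 = 1.8946
beam 3: φ=0°, α=120°
  dir = (cos 120°, sin 120°) = (-0.5000, 0.8660); from cell (2,2)
  next x-line at t=1.2200, next y-line at t=0.9584; Δt_x=2.0000, Δt_y=1.1547
    y: enter (2,3) at t=0.9584
    x: enter (1,3) at t=1.2200
    y: enter (1,4) at t=2.1131
    x: enter (0,4) at t=3.2200 ← occupied
  → r_3 = 3.2200
beam 4: φ=45°, α=165°
  dir = (cos 165°, sin 165°) = (-0.9659, 0.2588); from cell (2,2)
  next x-line at t=0.6315, next y-line at t=3.2069; Δt_x=1.0353, Δt_y=3.8637
    x: enter (1,2) at t=0.6315
    x: enter (0,2) at t=1.6668 ← occupied
  → r_4 = 1.6668
beam 5: φ=90°, α=210°
  dir = (cos 210°, sin 210°) = (-0.8660, -0.5000); from cell (2,2)
  next x-line at t=0.7044, next y-line at t=0.3400; Δt_x=1.1547, Δt_y=2.0000
    y: enter (2,1) at t=0.3400
    x: enter (1,1) at t=0.7044
    x: enter (0,1) at t=1.8591 ← occupied
  → r_5 = 1.8591

ranges = [2.7597, 1.8946, 3.2200, 1.6668, 1.8591]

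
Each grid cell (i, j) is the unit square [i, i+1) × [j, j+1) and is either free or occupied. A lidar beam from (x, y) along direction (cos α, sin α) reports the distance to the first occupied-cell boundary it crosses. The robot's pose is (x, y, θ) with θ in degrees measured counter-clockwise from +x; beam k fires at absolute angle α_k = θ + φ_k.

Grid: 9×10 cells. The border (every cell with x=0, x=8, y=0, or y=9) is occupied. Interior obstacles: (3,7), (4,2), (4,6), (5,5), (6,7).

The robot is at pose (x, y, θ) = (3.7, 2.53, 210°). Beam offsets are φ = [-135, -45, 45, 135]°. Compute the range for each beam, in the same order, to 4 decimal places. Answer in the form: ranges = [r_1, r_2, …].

beam 1: φ=-135°, α=75°
  dir = (cos 75°, sin 75°) = (0.2588, 0.9659); from cell (3,2)
  next x-line at t=1.1591, next y-line at t=0.4866; Δt_x=3.8637, Δt_y=1.0353
    y: enter (3,3) at t=0.4866
    x: enter (4,3) at t=1.1591
    y: enter (4,4) at t=1.5219
    y: enter (4,5) at t=2.5571
    y: enter (4,6) at t=3.5924 ← occupied
  → r_1 = 3.5924
beam 2: φ=-45°, α=165°
  dir = (cos 165°, sin 165°) = (-0.9659, 0.2588); from cell (3,2)
  next x-line at t=0.7247, next y-line at t=1.8159; Δt_x=1.0353, Δt_y=3.8637
    x: enter (2,2) at t=0.7247
    x: enter (1,2) at t=1.7600
    y: enter (1,3) at t=1.8159
    x: enter (0,3) at t=2.7952 ← occupied
  → r_2 = 2.7952
beam 3: φ=45°, α=255°
  dir = (cos 255°, sin 255°) = (-0.2588, -0.9659); from cell (3,2)
  next x-line at t=2.7046, next y-line at t=0.5487; Δt_x=3.8637, Δt_y=1.0353
    y: enter (3,1) at t=0.5487
    y: enter (3,0) at t=1.5840 ← occupied
  → r_3 = 1.5840
beam 4: φ=135°, α=345°
  dir = (cos 345°, sin 345°) = (0.9659, -0.2588); from cell (3,2)
  next x-line at t=0.3106, next y-line at t=2.0478; Δt_x=1.0353, Δt_y=3.8637
    x: enter (4,2) at t=0.3106 ← occupied
  → r_4 = 0.3106

ranges = [3.5924, 2.7952, 1.5840, 0.3106]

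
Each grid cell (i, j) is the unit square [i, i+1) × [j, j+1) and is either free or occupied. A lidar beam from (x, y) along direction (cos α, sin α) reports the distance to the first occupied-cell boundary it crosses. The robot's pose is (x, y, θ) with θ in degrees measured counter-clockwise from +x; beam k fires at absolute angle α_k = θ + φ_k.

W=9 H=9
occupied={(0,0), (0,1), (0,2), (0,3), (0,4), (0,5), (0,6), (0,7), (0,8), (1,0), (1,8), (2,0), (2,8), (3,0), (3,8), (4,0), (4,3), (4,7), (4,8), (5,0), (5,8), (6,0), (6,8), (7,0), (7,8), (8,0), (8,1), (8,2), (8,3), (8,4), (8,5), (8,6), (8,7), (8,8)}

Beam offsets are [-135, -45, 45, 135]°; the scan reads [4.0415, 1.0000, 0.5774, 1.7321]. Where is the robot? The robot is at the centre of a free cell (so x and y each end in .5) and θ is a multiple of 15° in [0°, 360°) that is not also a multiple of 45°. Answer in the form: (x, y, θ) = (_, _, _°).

(x, y, θ) = (2.5, 7.5, 75°)

The pose lattice has 47·16 = 752 candidates. Test each by forward raycasting.
  (7.5, 7.5, 240°): beam 1 = 0.5176 ≠ 4.0415 ✗
  (3.5, 4.5, 330°): beam 1 = 2.5882 ≠ 4.0415 ✗
  (7.5, 2.5, 15°): beam 1 = 1.7321 ≠ 4.0415 ✗
  …
  (2.5, 7.5, 75°): r_1=4.0415, r_2=1.0000, r_3=0.5774, r_4=1.7321 — all match ✓
Only this pose fits every beam.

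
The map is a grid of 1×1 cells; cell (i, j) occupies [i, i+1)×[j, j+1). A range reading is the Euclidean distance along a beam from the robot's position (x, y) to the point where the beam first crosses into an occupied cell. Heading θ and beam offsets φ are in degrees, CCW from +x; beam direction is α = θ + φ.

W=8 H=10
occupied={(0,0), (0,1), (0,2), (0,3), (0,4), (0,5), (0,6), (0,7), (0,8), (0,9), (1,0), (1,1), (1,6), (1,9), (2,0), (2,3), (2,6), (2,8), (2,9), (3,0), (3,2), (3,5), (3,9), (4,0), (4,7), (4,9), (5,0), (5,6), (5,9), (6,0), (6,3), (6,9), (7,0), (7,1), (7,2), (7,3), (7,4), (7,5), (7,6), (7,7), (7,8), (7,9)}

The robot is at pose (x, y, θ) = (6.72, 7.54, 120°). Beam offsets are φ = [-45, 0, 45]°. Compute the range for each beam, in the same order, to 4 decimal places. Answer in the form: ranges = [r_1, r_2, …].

beam 1: φ=-45°, α=75°
  direction (0.2588, 0.9659); cell (6,7); t to first gridline: x 1.0818, y 0.4762 (then +3.8637 / +1.0353)
    (6,8) via y @ 0.4762
    (7,8) via x @ 1.0818  # hit
  → r_1 = 1.0818
beam 2: φ=0°, α=120°
  direction (-0.5000, 0.8660); cell (6,7); t to first gridline: x 1.4400, y 0.5312 (then +2.0000 / +1.1547)
    (6,8) via y @ 0.5312
    (5,8) via x @ 1.4400
    (5,9) via y @ 1.6859  # hit
  → r_2 = 1.6859
beam 3: φ=45°, α=165°
  direction (-0.9659, 0.2588); cell (6,7); t to first gridline: x 0.7454, y 1.7773 (then +1.0353 / +3.8637)
    (5,7) via x @ 0.7454
    (5,8) via y @ 1.7773
    (4,8) via x @ 1.7807
    (3,8) via x @ 2.8160
    (2,8) via x @ 3.8512  # hit
  → r_3 = 3.8512

ranges = [1.0818, 1.6859, 3.8512]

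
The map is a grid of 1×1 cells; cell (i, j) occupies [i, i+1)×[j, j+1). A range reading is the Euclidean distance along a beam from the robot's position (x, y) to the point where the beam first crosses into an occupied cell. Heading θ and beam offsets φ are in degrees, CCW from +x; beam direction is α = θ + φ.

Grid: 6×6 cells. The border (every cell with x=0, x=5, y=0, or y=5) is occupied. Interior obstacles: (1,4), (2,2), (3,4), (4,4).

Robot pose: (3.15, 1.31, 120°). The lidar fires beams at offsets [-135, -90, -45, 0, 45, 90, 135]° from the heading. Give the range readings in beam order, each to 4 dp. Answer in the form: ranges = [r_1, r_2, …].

beam 1: φ=-135°, α=345°
  direction (0.9659, -0.2588); cell (3,1); t to first gridline: x 0.8800, y 1.1977 (then +1.0353 / +3.8637)
    (4,1) via x @ 0.8800
    (4,0) via y @ 1.1977  # hit
  → r_1 = 1.1977
beam 2: φ=-90°, α=30°
  direction (0.8660, 0.5000); cell (3,1); t to first gridline: x 0.9815, y 1.3800 (then +1.1547 / +2.0000)
    (4,1) via x @ 0.9815
    (4,2) via y @ 1.3800
    (5,2) via x @ 2.1362  # hit
  → r_2 = 2.1362
beam 3: φ=-45°, α=75°
  direction (0.2588, 0.9659); cell (3,1); t to first gridline: x 3.2841, y 0.7143 (then +3.8637 / +1.0353)
    (3,2) via y @ 0.7143
    (3,3) via y @ 1.7496
    (3,4) via y @ 2.7849  # hit
  → r_3 = 2.7849
beam 4: φ=0°, α=120°
  direction (-0.5000, 0.8660); cell (3,1); t to first gridline: x 0.3000, y 0.7967 (then +2.0000 / +1.1547)
    (2,1) via x @ 0.3000
    (2,2) via y @ 0.7967  # hit
  → r_4 = 0.7967
beam 5: φ=45°, α=165°
  direction (-0.9659, 0.2588); cell (3,1); t to first gridline: x 0.1553, y 2.6660 (then +1.0353 / +3.8637)
    (2,1) via x @ 0.1553
    (1,1) via x @ 1.1906
    (0,1) via x @ 2.2258  # hit
  → r_5 = 2.2258
beam 6: φ=90°, α=210°
  direction (-0.8660, -0.5000); cell (3,1); t to first gridline: x 0.1732, y 0.6200 (then +1.1547 / +2.0000)
    (2,1) via x @ 0.1732
    (2,0) via y @ 0.6200  # hit
  → r_6 = 0.6200
beam 7: φ=135°, α=255°
  direction (-0.2588, -0.9659); cell (3,1); t to first gridline: x 0.5796, y 0.3209 (then +3.8637 / +1.0353)
    (3,0) via y @ 0.3209  # hit
  → r_7 = 0.3209

ranges = [1.1977, 2.1362, 2.7849, 0.7967, 2.2258, 0.6200, 0.3209]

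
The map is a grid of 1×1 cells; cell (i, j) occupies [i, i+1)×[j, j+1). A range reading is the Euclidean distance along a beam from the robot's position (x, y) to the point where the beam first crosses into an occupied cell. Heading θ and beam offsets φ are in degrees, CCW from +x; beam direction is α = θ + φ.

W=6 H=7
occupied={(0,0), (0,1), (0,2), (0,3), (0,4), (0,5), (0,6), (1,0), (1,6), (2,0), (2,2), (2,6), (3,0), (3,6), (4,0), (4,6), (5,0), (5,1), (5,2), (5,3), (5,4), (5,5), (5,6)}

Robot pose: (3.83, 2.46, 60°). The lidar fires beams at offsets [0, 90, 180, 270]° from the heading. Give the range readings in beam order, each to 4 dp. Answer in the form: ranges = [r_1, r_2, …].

ranges = [2.3400, 0.9584, 1.6859, 1.3510]

beam 1: φ=0°, α=60°
  cosα=0.5000 sinα=0.8660 | (3,2) | tMaxX 0.3400 tMaxY 0.6235 | tΔX 2.0000 tΔY 1.1547
    t=0.3400 [x] (4,2)
    t=0.6235 [y] (4,3)
    t=1.7782 [y] (4,4)
    t=2.3400 [x] (5,4) — stop
  → r_1 = 2.3400
beam 2: φ=90°, α=150°
  cosα=-0.8660 sinα=0.5000 | (3,2) | tMaxX 0.9584 tMaxY 1.0800 | tΔX 1.1547 tΔY 2.0000
    t=0.9584 [x] (2,2) — stop
  → r_2 = 0.9584
beam 3: φ=180°, α=240°
  cosα=-0.5000 sinα=-0.8660 | (3,2) | tMaxX 1.6600 tMaxY 0.5312 | tΔX 2.0000 tΔY 1.1547
    t=0.5312 [y] (3,1)
    t=1.6600 [x] (2,1)
    t=1.6859 [y] (2,0) — stop
  → r_3 = 1.6859
beam 4: φ=270°, α=330°
  cosα=0.8660 sinα=-0.5000 | (3,2) | tMaxX 0.1963 tMaxY 0.9200 | tΔX 1.1547 tΔY 2.0000
    t=0.1963 [x] (4,2)
    t=0.9200 [y] (4,1)
    t=1.3510 [x] (5,1) — stop
  → r_4 = 1.3510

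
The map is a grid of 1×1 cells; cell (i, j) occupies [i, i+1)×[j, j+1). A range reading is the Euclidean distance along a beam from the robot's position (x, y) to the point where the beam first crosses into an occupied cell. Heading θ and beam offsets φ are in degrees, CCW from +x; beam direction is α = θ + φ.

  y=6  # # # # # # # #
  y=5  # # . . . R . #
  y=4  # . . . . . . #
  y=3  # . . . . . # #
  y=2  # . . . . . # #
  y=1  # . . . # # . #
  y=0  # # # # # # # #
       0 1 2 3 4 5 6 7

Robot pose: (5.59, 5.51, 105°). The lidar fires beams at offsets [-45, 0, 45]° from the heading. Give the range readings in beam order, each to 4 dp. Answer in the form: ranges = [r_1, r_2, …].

ranges = [0.5658, 0.5073, 0.9800]

beam 1: φ=-45°, α=60°
  cosα=0.5000 sinα=0.8660 | (5,5) | tMaxX 0.8200 tMaxY 0.5658 | tΔX 2.0000 tΔY 1.1547
    t=0.5658 [y] (5,6) — stop
  → r_1 = 0.5658
beam 2: φ=0°, α=105°
  cosα=-0.2588 sinα=0.9659 | (5,5) | tMaxX 2.2796 tMaxY 0.5073 | tΔX 3.8637 tΔY 1.0353
    t=0.5073 [y] (5,6) — stop
  → r_2 = 0.5073
beam 3: φ=45°, α=150°
  cosα=-0.8660 sinα=0.5000 | (5,5) | tMaxX 0.6813 tMaxY 0.9800 | tΔX 1.1547 tΔY 2.0000
    t=0.6813 [x] (4,5)
    t=0.9800 [y] (4,6) — stop
  → r_3 = 0.9800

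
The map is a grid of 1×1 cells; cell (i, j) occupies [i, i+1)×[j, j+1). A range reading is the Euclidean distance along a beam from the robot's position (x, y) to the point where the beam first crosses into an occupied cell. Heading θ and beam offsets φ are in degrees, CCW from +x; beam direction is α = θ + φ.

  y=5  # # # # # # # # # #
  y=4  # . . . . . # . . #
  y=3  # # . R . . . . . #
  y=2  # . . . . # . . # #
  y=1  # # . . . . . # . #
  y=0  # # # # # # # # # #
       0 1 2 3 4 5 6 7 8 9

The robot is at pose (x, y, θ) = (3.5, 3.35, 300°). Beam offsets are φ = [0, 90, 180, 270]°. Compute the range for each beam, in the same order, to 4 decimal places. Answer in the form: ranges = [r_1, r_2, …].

beam 1: φ=0°, α=300°
  cosα=0.5000 sinα=-0.8660 | (3,3) | tMaxX 1.0000 tMaxY 0.4041 | tΔX 2.0000 tΔY 1.1547
    t=0.4041 [y] (3,2)
    t=1.0000 [x] (4,2)
    t=1.5588 [y] (4,1)
    t=2.7135 [y] (4,0) — stop
  → r_1 = 2.7135
beam 2: φ=90°, α=30°
  cosα=0.8660 sinα=0.5000 | (3,3) | tMaxX 0.5774 tMaxY 1.3000 | tΔX 1.1547 tΔY 2.0000
    t=0.5774 [x] (4,3)
    t=1.3000 [y] (4,4)
    t=1.7321 [x] (5,4)
    t=2.8868 [x] (6,4) — stop
  → r_2 = 2.8868
beam 3: φ=180°, α=120°
  cosα=-0.5000 sinα=0.8660 | (3,3) | tMaxX 1.0000 tMaxY 0.7506 | tΔX 2.0000 tΔY 1.1547
    t=0.7506 [y] (3,4)
    t=1.0000 [x] (2,4)
    t=1.9053 [y] (2,5) — stop
  → r_3 = 1.9053
beam 4: φ=270°, α=210°
  cosα=-0.8660 sinα=-0.5000 | (3,3) | tMaxX 0.5774 tMaxY 0.7000 | tΔX 1.1547 tΔY 2.0000
    t=0.5774 [x] (2,3)
    t=0.7000 [y] (2,2)
    t=1.7321 [x] (1,2)
    t=2.7000 [y] (1,1) — stop
  → r_4 = 2.7000

ranges = [2.7135, 2.8868, 1.9053, 2.7000]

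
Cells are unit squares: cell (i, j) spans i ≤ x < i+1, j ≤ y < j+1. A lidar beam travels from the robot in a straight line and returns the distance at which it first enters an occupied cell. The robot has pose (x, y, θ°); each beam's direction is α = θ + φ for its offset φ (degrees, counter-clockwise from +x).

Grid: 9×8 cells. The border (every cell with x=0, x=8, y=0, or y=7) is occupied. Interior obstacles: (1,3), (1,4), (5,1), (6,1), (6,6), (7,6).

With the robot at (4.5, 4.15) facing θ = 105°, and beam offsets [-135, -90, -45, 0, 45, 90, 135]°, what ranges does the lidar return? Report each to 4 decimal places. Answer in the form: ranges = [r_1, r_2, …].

beam 1: φ=-135°, α=330°
  direction (0.8660, -0.5000); cell (4,4); t to first gridline: x 0.5774, y 0.3000 (then +1.1547 / +2.0000)
    (4,3) via y @ 0.3000
    (5,3) via x @ 0.5774
    (6,3) via x @ 1.7321
    (6,2) via y @ 2.3000
    (7,2) via x @ 2.8868
    (8,2) via x @ 4.0415  # hit
  → r_1 = 4.0415
beam 2: φ=-90°, α=15°
  direction (0.9659, 0.2588); cell (4,4); t to first gridline: x 0.5176, y 3.2841 (then +1.0353 / +3.8637)
    (5,4) via x @ 0.5176
    (6,4) via x @ 1.5529
    (7,4) via x @ 2.5882
    (7,5) via y @ 3.2841
    (8,5) via x @ 3.6235  # hit
  → r_2 = 3.6235
beam 3: φ=-45°, α=60°
  direction (0.5000, 0.8660); cell (4,4); t to first gridline: x 1.0000, y 0.9815 (then +2.0000 / +1.1547)
    (4,5) via y @ 0.9815
    (5,5) via x @ 1.0000
    (5,6) via y @ 2.1362
    (6,6) via x @ 3.0000  # hit
  → r_3 = 3.0000
beam 4: φ=0°, α=105°
  direction (-0.2588, 0.9659); cell (4,4); t to first gridline: x 1.9319, y 0.8800 (then +3.8637 / +1.0353)
    (4,5) via y @ 0.8800
    (4,6) via y @ 1.9153
    (3,6) via x @ 1.9319
    (3,7) via y @ 2.9505  # hit
  → r_4 = 2.9505
beam 5: φ=45°, α=150°
  direction (-0.8660, 0.5000); cell (4,4); t to first gridline: x 0.5774, y 1.7000 (then +1.1547 / +2.0000)
    (3,4) via x @ 0.5774
    (3,5) via y @ 1.7000
    (2,5) via x @ 1.7321
    (1,5) via x @ 2.8868
    (1,6) via y @ 3.7000
    (0,6) via x @ 4.0415  # hit
  → r_5 = 4.0415
beam 6: φ=90°, α=195°
  direction (-0.9659, -0.2588); cell (4,4); t to first gridline: x 0.5176, y 0.5796 (then +1.0353 / +3.8637)
    (3,4) via x @ 0.5176
    (3,3) via y @ 0.5796
    (2,3) via x @ 1.5529
    (1,3) via x @ 2.5882  # hit
  → r_6 = 2.5882
beam 7: φ=135°, α=240°
  direction (-0.5000, -0.8660); cell (4,4); t to first gridline: x 1.0000, y 0.1732 (then +2.0000 / +1.1547)
    (4,3) via y @ 0.1732
    (3,3) via x @ 1.0000
    (3,2) via y @ 1.3279
    (3,1) via y @ 2.4826
    (2,1) via x @ 3.0000
    (2,0) via y @ 3.6373  # hit
  → r_7 = 3.6373

ranges = [4.0415, 3.6235, 3.0000, 2.9505, 4.0415, 2.5882, 3.6373]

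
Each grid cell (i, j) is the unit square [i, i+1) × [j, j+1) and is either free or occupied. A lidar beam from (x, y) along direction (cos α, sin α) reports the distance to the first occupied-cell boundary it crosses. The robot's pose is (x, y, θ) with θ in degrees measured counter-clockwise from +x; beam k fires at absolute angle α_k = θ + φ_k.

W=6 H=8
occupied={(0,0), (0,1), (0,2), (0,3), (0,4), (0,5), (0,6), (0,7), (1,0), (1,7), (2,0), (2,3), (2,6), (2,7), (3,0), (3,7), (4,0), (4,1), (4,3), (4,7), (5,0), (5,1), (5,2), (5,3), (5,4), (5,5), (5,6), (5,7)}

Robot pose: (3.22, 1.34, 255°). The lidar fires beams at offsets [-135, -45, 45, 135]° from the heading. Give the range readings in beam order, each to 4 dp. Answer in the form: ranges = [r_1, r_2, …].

ranges = [1.9168, 0.6800, 0.3926, 0.9007]

beam 1: φ=-135°, α=120°
  d=(-0.5000,0.8660)  start (3,1)  tX=0.4400 tY=0.7621  stride 1/|dx|=2.0000 1/|dy|=1.1547
    cross x-line → (2,1), t=0.4400
    cross y-line → (2,2), t=0.7621
    cross y-line → (2,3), t=1.9168 (wall)
  → r_1 = 1.9168
beam 2: φ=-45°, α=210°
  d=(-0.8660,-0.5000)  start (3,1)  tX=0.2540 tY=0.6800  stride 1/|dx|=1.1547 1/|dy|=2.0000
    cross x-line → (2,1), t=0.2540
    cross y-line → (2,0), t=0.6800 (wall)
  → r_2 = 0.6800
beam 3: φ=45°, α=300°
  d=(0.5000,-0.8660)  start (3,1)  tX=1.5600 tY=0.3926  stride 1/|dx|=2.0000 1/|dy|=1.1547
    cross y-line → (3,0), t=0.3926 (wall)
  → r_3 = 0.3926
beam 4: φ=135°, α=30°
  d=(0.8660,0.5000)  start (3,1)  tX=0.9007 tY=1.3200  stride 1/|dx|=1.1547 1/|dy|=2.0000
    cross x-line → (4,1), t=0.9007 (wall)
  → r_4 = 0.9007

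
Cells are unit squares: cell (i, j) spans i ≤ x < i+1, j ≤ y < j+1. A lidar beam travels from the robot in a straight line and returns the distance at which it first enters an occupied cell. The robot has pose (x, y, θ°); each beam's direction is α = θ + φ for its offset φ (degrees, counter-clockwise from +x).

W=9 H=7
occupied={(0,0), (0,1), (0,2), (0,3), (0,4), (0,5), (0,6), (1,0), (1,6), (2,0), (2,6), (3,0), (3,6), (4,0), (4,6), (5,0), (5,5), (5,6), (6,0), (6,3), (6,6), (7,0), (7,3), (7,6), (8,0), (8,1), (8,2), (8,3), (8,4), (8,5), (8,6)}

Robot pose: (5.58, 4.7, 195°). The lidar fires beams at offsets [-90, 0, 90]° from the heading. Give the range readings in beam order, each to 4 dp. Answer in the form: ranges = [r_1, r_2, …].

beam 1: φ=-90°, α=105°
  cosα=-0.2588 sinα=0.9659 | (5,4) | tMaxX 2.2409 tMaxY 0.3106 | tΔX 3.8637 tΔY 1.0353
    t=0.3106 [y] (5,5) — stop
  → r_1 = 0.3106
beam 2: φ=0°, α=195°
  cosα=-0.9659 sinα=-0.2588 | (5,4) | tMaxX 0.6005 tMaxY 2.7046 | tΔX 1.0353 tΔY 3.8637
    t=0.6005 [x] (4,4)
    t=1.6357 [x] (3,4)
    t=2.6710 [x] (2,4)
    t=2.7046 [y] (2,3)
    t=3.7063 [x] (1,3)
    t=4.7416 [x] (0,3) — stop
  → r_2 = 4.7416
beam 3: φ=90°, α=285°
  cosα=0.2588 sinα=-0.9659 | (5,4) | tMaxX 1.6228 tMaxY 0.7247 | tΔX 3.8637 tΔY 1.0353
    t=0.7247 [y] (5,3)
    t=1.6228 [x] (6,3) — stop
  → r_3 = 1.6228

ranges = [0.3106, 4.7416, 1.6228]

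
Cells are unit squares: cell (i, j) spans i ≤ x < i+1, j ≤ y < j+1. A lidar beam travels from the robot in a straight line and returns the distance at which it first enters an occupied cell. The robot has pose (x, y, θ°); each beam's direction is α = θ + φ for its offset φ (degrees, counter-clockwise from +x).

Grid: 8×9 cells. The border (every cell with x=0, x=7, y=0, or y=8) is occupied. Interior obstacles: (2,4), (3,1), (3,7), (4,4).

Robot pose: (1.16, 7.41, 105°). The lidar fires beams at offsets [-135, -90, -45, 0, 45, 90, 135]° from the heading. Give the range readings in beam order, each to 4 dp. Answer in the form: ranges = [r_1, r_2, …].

ranges = [6.7435, 1.9049, 0.6813, 0.6108, 0.1848, 0.1656, 0.3200]

beam 1: φ=-135°, α=330°
  dir = (cos 330°, sin 330°) = (0.8660, -0.5000); from cell (1,7)
  next x-line at t=0.9699, next y-line at t=0.8200; Δt_x=1.1547, Δt_y=2.0000
    y: enter (1,6) at t=0.8200
    x: enter (2,6) at t=0.9699
    x: enter (3,6) at t=2.1246
    y: enter (3,5) at t=2.8200
    x: enter (4,5) at t=3.2793
    x: enter (5,5) at t=4.4341
    y: enter (5,4) at t=4.8200
    x: enter (6,4) at t=5.5888
    x: enter (7,4) at t=6.7435 ← occupied
  → r_1 = 6.7435
beam 2: φ=-90°, α=15°
  dir = (cos 15°, sin 15°) = (0.9659, 0.2588); from cell (1,7)
  next x-line at t=0.8696, next y-line at t=2.2796; Δt_x=1.0353, Δt_y=3.8637
    x: enter (2,7) at t=0.8696
    x: enter (3,7) at t=1.9049 ← occupied
  → r_2 = 1.9049
beam 3: φ=-45°, α=60°
  dir = (cos 60°, sin 60°) = (0.5000, 0.8660); from cell (1,7)
  next x-line at t=1.6800, next y-line at t=0.6813; Δt_x=2.0000, Δt_y=1.1547
    y: enter (1,8) at t=0.6813 ← occupied
  → r_3 = 0.6813
beam 4: φ=0°, α=105°
  dir = (cos 105°, sin 105°) = (-0.2588, 0.9659); from cell (1,7)
  next x-line at t=0.6182, next y-line at t=0.6108; Δt_x=3.8637, Δt_y=1.0353
    y: enter (1,8) at t=0.6108 ← occupied
  → r_4 = 0.6108
beam 5: φ=45°, α=150°
  dir = (cos 150°, sin 150°) = (-0.8660, 0.5000); from cell (1,7)
  next x-line at t=0.1848, next y-line at t=1.1800; Δt_x=1.1547, Δt_y=2.0000
    x: enter (0,7) at t=0.1848 ← occupied
  → r_5 = 0.1848
beam 6: φ=90°, α=195°
  dir = (cos 195°, sin 195°) = (-0.9659, -0.2588); from cell (1,7)
  next x-line at t=0.1656, next y-line at t=1.5841; Δt_x=1.0353, Δt_y=3.8637
    x: enter (0,7) at t=0.1656 ← occupied
  → r_6 = 0.1656
beam 7: φ=135°, α=240°
  dir = (cos 240°, sin 240°) = (-0.5000, -0.8660); from cell (1,7)
  next x-line at t=0.3200, next y-line at t=0.4734; Δt_x=2.0000, Δt_y=1.1547
    x: enter (0,7) at t=0.3200 ← occupied
  → r_7 = 0.3200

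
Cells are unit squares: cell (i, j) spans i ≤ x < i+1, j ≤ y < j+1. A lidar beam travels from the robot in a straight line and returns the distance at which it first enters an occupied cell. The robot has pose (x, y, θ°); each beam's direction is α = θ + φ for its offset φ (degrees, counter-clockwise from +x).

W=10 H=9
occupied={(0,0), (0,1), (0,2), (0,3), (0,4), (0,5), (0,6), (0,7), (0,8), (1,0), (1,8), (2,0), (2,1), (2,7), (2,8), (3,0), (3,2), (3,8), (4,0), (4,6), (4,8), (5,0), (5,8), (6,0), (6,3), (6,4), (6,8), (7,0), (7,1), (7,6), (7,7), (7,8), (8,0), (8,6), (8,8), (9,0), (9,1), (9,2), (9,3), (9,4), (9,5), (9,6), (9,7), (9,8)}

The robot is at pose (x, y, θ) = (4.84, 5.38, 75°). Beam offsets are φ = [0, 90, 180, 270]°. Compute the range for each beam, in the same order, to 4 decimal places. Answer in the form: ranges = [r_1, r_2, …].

beam 1: φ=0°, α=75°
  dir = (cos 75°, sin 75°) = (0.2588, 0.9659); from cell (4,5)
  next x-line at t=0.6182, next y-line at t=0.6419; Δt_x=3.8637, Δt_y=1.0353
    x: enter (5,5) at t=0.6182
    y: enter (5,6) at t=0.6419
    y: enter (5,7) at t=1.6771
    y: enter (5,8) at t=2.7124 ← occupied
  → r_1 = 2.7124
beam 2: φ=90°, α=165°
  dir = (cos 165°, sin 165°) = (-0.9659, 0.2588); from cell (4,5)
  next x-line at t=0.8696, next y-line at t=2.3955; Δt_x=1.0353, Δt_y=3.8637
    x: enter (3,5) at t=0.8696
    x: enter (2,5) at t=1.9049
    y: enter (2,6) at t=2.3955
    x: enter (1,6) at t=2.9402
    x: enter (0,6) at t=3.9755 ← occupied
  → r_2 = 3.9755
beam 3: φ=180°, α=255°
  dir = (cos 255°, sin 255°) = (-0.2588, -0.9659); from cell (4,5)
  next x-line at t=3.2455, next y-line at t=0.3934; Δt_x=3.8637, Δt_y=1.0353
    y: enter (4,4) at t=0.3934
    y: enter (4,3) at t=1.4287
    y: enter (4,2) at t=2.4640
    x: enter (3,2) at t=3.2455 ← occupied
  → r_3 = 3.2455
beam 4: φ=270°, α=345°
  dir = (cos 345°, sin 345°) = (0.9659, -0.2588); from cell (4,5)
  next x-line at t=0.1656, next y-line at t=1.4682; Δt_x=1.0353, Δt_y=3.8637
    x: enter (5,5) at t=0.1656
    x: enter (6,5) at t=1.2009
    y: enter (6,4) at t=1.4682 ← occupied
  → r_4 = 1.4682

ranges = [2.7124, 3.9755, 3.2455, 1.4682]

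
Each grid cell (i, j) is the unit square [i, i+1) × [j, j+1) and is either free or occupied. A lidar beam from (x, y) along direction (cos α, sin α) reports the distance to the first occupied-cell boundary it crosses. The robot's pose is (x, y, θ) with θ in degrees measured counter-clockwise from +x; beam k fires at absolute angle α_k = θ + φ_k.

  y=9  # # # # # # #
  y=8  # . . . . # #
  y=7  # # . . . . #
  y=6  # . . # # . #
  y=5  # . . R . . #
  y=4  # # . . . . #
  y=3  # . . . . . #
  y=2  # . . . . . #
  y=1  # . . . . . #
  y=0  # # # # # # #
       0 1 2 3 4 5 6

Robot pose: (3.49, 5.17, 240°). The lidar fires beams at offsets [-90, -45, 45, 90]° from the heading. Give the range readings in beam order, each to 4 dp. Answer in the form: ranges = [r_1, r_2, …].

beam 1: φ=-90°, α=150°
  direction (-0.8660, 0.5000); cell (3,5); t to first gridline: x 0.5658, y 1.6600 (then +1.1547 / +2.0000)
    (2,5) via x @ 0.5658
    (2,6) via y @ 1.6600
    (1,6) via x @ 1.7205
    (0,6) via x @ 2.8752  # hit
  → r_1 = 2.8752
beam 2: φ=-45°, α=195°
  direction (-0.9659, -0.2588); cell (3,5); t to first gridline: x 0.5073, y 0.6568 (then +1.0353 / +3.8637)
    (2,5) via x @ 0.5073
    (2,4) via y @ 0.6568
    (1,4) via x @ 1.5426  # hit
  → r_2 = 1.5426
beam 3: φ=45°, α=285°
  direction (0.2588, -0.9659); cell (3,5); t to first gridline: x 1.9705, y 0.1760 (then +3.8637 / +1.0353)
    (3,4) via y @ 0.1760
    (3,3) via y @ 1.2113
    (4,3) via x @ 1.9705
    (4,2) via y @ 2.2465
    (4,1) via y @ 3.2818
    (4,0) via y @ 4.3171  # hit
  → r_3 = 4.3171
beam 4: φ=90°, α=330°
  direction (0.8660, -0.5000); cell (3,5); t to first gridline: x 0.5889, y 0.3400 (then +1.1547 / +2.0000)
    (3,4) via y @ 0.3400
    (4,4) via x @ 0.5889
    (5,4) via x @ 1.7436
    (5,3) via y @ 2.3400
    (6,3) via x @ 2.8983  # hit
  → r_4 = 2.8983

ranges = [2.8752, 1.5426, 4.3171, 2.8983]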